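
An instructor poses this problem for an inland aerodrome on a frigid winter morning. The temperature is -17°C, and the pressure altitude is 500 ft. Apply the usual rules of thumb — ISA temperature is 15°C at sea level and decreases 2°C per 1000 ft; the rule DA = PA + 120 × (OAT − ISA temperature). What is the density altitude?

ISA temperature at 500 ft = 15 − 2 × (500/1000) = 14°C.
ISA deviation = -17 − 14 = -31°C.
Density altitude = 500 + 120 × (-31) = 500 + (-3720) = -3220 ft.

-3220 ft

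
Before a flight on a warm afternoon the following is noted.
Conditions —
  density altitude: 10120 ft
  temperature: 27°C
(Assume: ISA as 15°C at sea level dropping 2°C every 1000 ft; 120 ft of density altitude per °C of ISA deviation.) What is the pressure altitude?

DA = PA + 120 × (OAT − (15 − 2·PA/1000)) = PA + 120·OAT − 1800 + 0.24·PA = 1.24·PA + 120·OAT − 1800.
So 1.24·PA = 10120 − 120 × 27 + 1800 = 8680.
PA = 8680 / 1.24 = 7000 ft.

7000 ft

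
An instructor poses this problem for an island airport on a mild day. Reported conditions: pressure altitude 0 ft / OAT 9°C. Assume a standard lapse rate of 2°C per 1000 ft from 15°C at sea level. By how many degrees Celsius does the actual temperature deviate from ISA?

ISA-6°C

ISA temperature at 0 ft = 15 − 2 × (0/1000) = 15°C.
Deviation = OAT − ISA = 9 − 15 = -6°C.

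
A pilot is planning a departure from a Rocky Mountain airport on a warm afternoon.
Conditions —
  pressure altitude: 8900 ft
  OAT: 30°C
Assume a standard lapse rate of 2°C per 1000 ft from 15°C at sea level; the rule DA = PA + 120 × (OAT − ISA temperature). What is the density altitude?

ISA temperature at 8900 ft = 15 − 2 × (8900/1000) = -2.8°C.
ISA deviation = 30 − (-2.8) = +32.8°C.
Density altitude = 8900 + 120 × (32.8) = 8900 + (+3936) = 12836 ft.

12836 ft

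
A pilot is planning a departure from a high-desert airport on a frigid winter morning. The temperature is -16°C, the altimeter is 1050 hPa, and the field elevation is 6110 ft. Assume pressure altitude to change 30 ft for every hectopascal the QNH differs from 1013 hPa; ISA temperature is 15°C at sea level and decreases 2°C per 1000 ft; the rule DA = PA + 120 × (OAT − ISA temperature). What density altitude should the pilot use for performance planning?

Pressure altitude = 6110 + (1013 − 1050) × 30 = 6110 + (-1110) = 5000 ft.
ISA temperature at 5000 ft = 15 − 2 × (5000/1000) = 5°C.
ISA deviation = -16 − 5 = -21°C.
Density altitude = 5000 + 120 × (-21) = 2480 ft.

2480 ft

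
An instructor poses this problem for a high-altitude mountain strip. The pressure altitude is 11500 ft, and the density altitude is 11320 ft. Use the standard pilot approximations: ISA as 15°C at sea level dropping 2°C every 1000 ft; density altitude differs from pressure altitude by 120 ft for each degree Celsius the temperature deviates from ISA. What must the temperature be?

Density altitude − pressure altitude = 11320 − 11500 = -180 ft.
At 120 ft/°C that is an ISA deviation of -180/120 = -1.5°C.
ISA temperature at 11500 ft = 15 − 2 × (11500/1000) = -8°C.
OAT = ISA + deviation = -8 + (-1.5) = -9.5°C.

-9.5°C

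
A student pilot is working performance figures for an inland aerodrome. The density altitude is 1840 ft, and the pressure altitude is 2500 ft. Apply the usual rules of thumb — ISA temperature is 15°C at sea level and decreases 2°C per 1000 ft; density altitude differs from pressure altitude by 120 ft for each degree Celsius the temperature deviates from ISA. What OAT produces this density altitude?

4.5°C

Density altitude − pressure altitude = 1840 − 2500 = -660 ft.
At 120 ft/°C that is an ISA deviation of -660/120 = -5.5°C.
ISA temperature at 2500 ft = 15 − 2 × (2500/1000) = 10°C.
OAT = ISA + deviation = 10 + (-5.5) = 4.5°C.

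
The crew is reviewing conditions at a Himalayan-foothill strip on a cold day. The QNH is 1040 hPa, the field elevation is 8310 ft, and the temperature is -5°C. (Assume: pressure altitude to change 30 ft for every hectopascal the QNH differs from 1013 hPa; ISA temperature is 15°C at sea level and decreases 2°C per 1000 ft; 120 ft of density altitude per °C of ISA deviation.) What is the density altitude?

6900 ft

Pressure altitude = 8310 + (1013 − 1040) × 30 = 8310 + (-810) = 7500 ft.
ISA temperature at 7500 ft = 15 − 2 × (7500/1000) = 0°C.
ISA deviation = -5 − 0 = -5°C.
Density altitude = 7500 + 120 × (-5) = 6900 ft.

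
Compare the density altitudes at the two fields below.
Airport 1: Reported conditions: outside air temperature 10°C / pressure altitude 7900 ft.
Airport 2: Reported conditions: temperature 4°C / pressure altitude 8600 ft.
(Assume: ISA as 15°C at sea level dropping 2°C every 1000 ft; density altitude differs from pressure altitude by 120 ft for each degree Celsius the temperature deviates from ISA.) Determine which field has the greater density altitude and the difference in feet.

Airport 1: ISA temp = -0.8°C, deviation +10.8°C, DA = 7900 + 120 × 10.8 = 9196 ft.
Airport 2: ISA temp = -2.2°C, deviation +6.2°C, DA = 8600 + 120 × 6.2 = 9344 ft.
Airport 2 is higher by 9344 − 9196 = 148 ft.

Airport 2 by 148 ft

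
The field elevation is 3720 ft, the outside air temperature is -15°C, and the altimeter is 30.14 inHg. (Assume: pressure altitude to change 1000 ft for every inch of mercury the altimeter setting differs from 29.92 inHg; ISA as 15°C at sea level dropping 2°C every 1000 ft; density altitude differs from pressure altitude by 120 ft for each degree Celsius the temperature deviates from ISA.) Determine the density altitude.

Pressure altitude = 3720 + (29.92 − 30.14) × 1000 = 3720 + (-220) = 3500 ft.
ISA temperature at 3500 ft = 15 − 2 × (3500/1000) = 8°C.
ISA deviation = -15 − 8 = -23°C.
Density altitude = 3500 + 120 × (-23) = 740 ft.

740 ft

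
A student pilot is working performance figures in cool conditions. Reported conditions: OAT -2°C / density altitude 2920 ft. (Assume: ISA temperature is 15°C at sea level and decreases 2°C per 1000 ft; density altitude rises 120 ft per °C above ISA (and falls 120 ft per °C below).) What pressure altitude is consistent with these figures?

4000 ft

DA = PA + 120 × (OAT − (15 − 2·PA/1000)) = PA + 120·OAT − 1800 + 0.24·PA = 1.24·PA + 120·OAT − 1800.
So 1.24·PA = 2920 − 120 × (-2) + 1800 = 4960.
PA = 4960 / 1.24 = 4000 ft.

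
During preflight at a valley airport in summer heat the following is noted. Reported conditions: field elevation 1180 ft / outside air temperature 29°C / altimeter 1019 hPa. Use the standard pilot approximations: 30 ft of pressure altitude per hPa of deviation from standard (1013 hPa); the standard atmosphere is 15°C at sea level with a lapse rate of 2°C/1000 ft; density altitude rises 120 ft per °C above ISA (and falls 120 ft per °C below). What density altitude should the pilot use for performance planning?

2920 ft

Pressure altitude = 1180 + (1013 − 1019) × 30 = 1180 + (-180) = 1000 ft.
ISA temperature at 1000 ft = 15 − 2 × (1000/1000) = 13°C.
ISA deviation = 29 − 13 = +16°C.
Density altitude = 1000 + 120 × (16) = 2920 ft.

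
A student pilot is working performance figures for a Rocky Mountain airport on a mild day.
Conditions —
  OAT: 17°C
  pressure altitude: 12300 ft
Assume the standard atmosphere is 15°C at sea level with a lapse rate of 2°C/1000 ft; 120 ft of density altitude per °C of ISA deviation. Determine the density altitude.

15492 ft

ISA temperature at 12300 ft = 15 − 2 × (12300/1000) = -9.6°C.
ISA deviation = 17 − (-9.6) = +26.6°C.
Density altitude = 12300 + 120 × (26.6) = 12300 + (+3192) = 15492 ft.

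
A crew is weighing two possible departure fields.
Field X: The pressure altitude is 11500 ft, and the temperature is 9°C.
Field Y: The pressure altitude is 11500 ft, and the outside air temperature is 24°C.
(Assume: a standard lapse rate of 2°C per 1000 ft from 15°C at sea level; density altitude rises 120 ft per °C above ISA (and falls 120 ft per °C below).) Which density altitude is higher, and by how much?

Field Y by 1800 ft

Field X: ISA temp = -8°C, deviation +17°C, DA = 11500 + 120 × 17 = 13540 ft.
Field Y: ISA temp = -8°C, deviation +32°C, DA = 11500 + 120 × 32 = 15340 ft.
Field Y is higher by 15340 − 13540 = 1800 ft.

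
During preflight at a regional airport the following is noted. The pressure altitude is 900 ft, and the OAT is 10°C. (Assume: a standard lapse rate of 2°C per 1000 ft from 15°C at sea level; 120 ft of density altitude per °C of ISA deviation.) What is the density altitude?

ISA temperature at 900 ft = 15 − 2 × (900/1000) = 13.2°C.
ISA deviation = 10 − 13.2 = -3.2°C.
Density altitude = 900 + 120 × (-3.2) = 900 + (-384) = 516 ft.

516 ft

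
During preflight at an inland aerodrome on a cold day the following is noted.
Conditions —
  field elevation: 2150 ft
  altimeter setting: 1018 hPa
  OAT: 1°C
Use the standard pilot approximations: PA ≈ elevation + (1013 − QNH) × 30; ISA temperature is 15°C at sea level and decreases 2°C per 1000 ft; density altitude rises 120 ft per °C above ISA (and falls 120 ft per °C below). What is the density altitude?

Pressure altitude = 2150 + (1013 − 1018) × 30 = 2150 + (-150) = 2000 ft.
ISA temperature at 2000 ft = 15 − 2 × (2000/1000) = 11°C.
ISA deviation = 1 − 11 = -10°C.
Density altitude = 2000 + 120 × (-10) = 800 ft.

800 ft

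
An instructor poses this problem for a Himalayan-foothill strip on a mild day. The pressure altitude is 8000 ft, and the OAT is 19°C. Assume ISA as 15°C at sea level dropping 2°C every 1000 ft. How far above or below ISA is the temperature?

ISA temperature at 8000 ft = 15 − 2 × (8000/1000) = -1°C.
Deviation = OAT − ISA = 19 − (-1) = +20°C.

ISA+20°C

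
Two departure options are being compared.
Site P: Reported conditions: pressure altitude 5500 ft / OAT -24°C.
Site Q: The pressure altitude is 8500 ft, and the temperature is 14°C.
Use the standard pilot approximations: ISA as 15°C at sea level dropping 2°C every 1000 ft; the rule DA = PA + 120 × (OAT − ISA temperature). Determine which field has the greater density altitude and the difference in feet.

Site Q by 8280 ft

Site P: ISA temp = 4°C, deviation -28°C, DA = 5500 + 120 × (-28) = 2140 ft.
Site Q: ISA temp = -2°C, deviation +16°C, DA = 8500 + 120 × 16 = 10420 ft.
Site Q is higher by 10420 − 2140 = 8280 ft.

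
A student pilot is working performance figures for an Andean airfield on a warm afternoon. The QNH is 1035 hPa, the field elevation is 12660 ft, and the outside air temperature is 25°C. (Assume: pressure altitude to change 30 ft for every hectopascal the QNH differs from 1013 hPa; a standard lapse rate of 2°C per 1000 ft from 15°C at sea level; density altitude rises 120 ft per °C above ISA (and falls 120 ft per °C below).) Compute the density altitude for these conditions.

16080 ft

Pressure altitude = 12660 + (1013 − 1035) × 30 = 12660 + (-660) = 12000 ft.
ISA temperature at 12000 ft = 15 − 2 × (12000/1000) = -9°C.
ISA deviation = 25 − (-9) = +34°C.
Density altitude = 12000 + 120 × (34) = 16080 ft.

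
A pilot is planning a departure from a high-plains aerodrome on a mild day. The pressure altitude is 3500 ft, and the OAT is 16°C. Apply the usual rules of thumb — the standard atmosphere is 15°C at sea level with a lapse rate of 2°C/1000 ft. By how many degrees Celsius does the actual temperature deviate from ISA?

ISA temperature at 3500 ft = 15 − 2 × (3500/1000) = 8°C.
Deviation = OAT − ISA = 16 − 8 = +8°C.

ISA+8°C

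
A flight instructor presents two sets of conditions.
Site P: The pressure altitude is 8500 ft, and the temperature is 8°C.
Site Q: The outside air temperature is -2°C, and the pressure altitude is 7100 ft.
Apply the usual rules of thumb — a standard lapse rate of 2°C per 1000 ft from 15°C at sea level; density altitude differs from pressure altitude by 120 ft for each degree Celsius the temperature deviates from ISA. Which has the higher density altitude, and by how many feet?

Site P: ISA temp = -2°C, deviation +10°C, DA = 8500 + 120 × 10 = 9700 ft.
Site Q: ISA temp = 0.8°C, deviation -2.8°C, DA = 7100 + 120 × (-2.8) = 6764 ft.
Site P is higher by 9700 − 6764 = 2936 ft.

Site P by 2936 ft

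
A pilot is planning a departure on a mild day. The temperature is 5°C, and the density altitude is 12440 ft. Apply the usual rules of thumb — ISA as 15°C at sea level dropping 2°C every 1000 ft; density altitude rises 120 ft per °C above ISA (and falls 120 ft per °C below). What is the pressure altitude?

DA = PA + 120 × (OAT − (15 − 2·PA/1000)) = PA + 120·OAT − 1800 + 0.24·PA = 1.24·PA + 120·OAT − 1800.
So 1.24·PA = 12440 − 120 × 5 + 1800 = 13640.
PA = 13640 / 1.24 = 11000 ft.

11000 ft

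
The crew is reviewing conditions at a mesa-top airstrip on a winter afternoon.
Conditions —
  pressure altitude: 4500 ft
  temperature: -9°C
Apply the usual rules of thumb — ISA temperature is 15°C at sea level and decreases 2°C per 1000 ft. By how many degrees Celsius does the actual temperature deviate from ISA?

ISA temperature at 4500 ft = 15 − 2 × (4500/1000) = 6°C.
Deviation = OAT − ISA = -9 − 6 = -15°C.

ISA-15°C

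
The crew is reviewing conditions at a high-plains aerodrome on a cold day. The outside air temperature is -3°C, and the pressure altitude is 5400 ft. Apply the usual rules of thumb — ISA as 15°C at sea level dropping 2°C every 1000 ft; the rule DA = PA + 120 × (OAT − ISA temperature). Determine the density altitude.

4536 ft

ISA temperature at 5400 ft = 15 − 2 × (5400/1000) = 4.2°C.
ISA deviation = -3 − 4.2 = -7.2°C.
Density altitude = 5400 + 120 × (-7.2) = 5400 + (-864) = 4536 ft.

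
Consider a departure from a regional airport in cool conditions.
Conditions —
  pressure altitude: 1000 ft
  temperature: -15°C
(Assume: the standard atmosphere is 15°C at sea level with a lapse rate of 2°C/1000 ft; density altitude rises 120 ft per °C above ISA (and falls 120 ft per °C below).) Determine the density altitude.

-2360 ft

ISA temperature at 1000 ft = 15 − 2 × (1000/1000) = 13°C.
ISA deviation = -15 − 13 = -28°C.
Density altitude = 1000 + 120 × (-28) = 1000 + (-3360) = -2360 ft.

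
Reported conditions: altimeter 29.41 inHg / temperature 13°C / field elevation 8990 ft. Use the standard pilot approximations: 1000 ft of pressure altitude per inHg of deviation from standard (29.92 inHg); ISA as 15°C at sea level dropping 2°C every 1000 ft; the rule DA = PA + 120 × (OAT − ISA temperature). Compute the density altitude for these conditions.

11540 ft

Pressure altitude = 8990 + (29.92 − 29.41) × 1000 = 8990 + (+510) = 9500 ft.
ISA temperature at 9500 ft = 15 − 2 × (9500/1000) = -4°C.
ISA deviation = 13 − (-4) = +17°C.
Density altitude = 9500 + 120 × (17) = 11540 ft.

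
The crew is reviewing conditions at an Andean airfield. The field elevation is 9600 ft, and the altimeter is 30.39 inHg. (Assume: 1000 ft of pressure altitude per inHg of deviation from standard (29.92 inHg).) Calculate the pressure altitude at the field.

Pressure correction = (29.92 − 30.39) × 1000 = -470 ft.
Pressure altitude = 9600 + (-470) = 9130 ft.

9130 ft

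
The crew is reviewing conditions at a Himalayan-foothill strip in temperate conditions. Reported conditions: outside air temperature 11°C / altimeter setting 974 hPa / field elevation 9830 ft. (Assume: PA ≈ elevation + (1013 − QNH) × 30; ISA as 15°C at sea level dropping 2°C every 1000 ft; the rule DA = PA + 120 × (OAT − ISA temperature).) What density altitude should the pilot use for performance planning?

Pressure altitude = 9830 + (1013 − 974) × 30 = 9830 + (+1170) = 11000 ft.
ISA temperature at 11000 ft = 15 − 2 × (11000/1000) = -7°C.
ISA deviation = 11 − (-7) = +18°C.
Density altitude = 11000 + 120 × (18) = 13160 ft.

13160 ft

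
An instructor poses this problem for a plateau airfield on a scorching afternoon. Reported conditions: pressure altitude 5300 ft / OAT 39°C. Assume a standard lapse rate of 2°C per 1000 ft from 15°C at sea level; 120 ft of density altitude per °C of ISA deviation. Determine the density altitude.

ISA temperature at 5300 ft = 15 − 2 × (5300/1000) = 4.4°C.
ISA deviation = 39 − 4.4 = +34.6°C.
Density altitude = 5300 + 120 × (34.6) = 5300 + (+4152) = 9452 ft.

9452 ft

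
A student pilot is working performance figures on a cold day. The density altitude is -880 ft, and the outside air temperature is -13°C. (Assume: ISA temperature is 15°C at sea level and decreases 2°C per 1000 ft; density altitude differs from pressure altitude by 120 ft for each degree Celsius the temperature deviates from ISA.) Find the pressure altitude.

2000 ft

DA = PA + 120 × (OAT − (15 − 2·PA/1000)) = PA + 120·OAT − 1800 + 0.24·PA = 1.24·PA + 120·OAT − 1800.
So 1.24·PA = -880 − 120 × (-13) + 1800 = 2480.
PA = 2480 / 1.24 = 2000 ft.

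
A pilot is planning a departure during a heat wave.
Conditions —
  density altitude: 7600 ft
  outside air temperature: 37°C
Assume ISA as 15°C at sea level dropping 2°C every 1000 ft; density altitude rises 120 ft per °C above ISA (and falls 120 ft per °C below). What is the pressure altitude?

DA = PA + 120 × (OAT − (15 − 2·PA/1000)) = PA + 120·OAT − 1800 + 0.24·PA = 1.24·PA + 120·OAT − 1800.
So 1.24·PA = 7600 − 120 × 37 + 1800 = 4960.
PA = 4960 / 1.24 = 4000 ft.

4000 ft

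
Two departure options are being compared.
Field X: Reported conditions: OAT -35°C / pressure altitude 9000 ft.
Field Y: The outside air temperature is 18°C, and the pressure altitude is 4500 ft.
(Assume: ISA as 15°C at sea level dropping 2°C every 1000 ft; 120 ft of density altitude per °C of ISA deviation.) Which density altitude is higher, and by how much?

Field Y by 780 ft

Field X: ISA temp = -3°C, deviation -32°C, DA = 9000 + 120 × (-32) = 5160 ft.
Field Y: ISA temp = 6°C, deviation +12°C, DA = 4500 + 120 × 12 = 5940 ft.
Field Y is higher by 5940 − 5160 = 780 ft.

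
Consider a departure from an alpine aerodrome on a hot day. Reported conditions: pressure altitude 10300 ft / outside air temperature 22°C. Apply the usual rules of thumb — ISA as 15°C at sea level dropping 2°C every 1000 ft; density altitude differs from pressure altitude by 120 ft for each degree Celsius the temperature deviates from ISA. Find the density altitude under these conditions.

ISA temperature at 10300 ft = 15 − 2 × (10300/1000) = -5.6°C.
ISA deviation = 22 − (-5.6) = +27.6°C.
Density altitude = 10300 + 120 × (27.6) = 10300 + (+3312) = 13612 ft.

13612 ft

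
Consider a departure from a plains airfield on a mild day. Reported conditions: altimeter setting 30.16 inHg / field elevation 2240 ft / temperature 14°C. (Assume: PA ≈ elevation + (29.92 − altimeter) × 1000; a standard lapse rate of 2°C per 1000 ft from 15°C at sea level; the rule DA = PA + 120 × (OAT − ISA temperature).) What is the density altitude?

2360 ft

Pressure altitude = 2240 + (29.92 − 30.16) × 1000 = 2240 + (-240) = 2000 ft.
ISA temperature at 2000 ft = 15 − 2 × (2000/1000) = 11°C.
ISA deviation = 14 − 11 = +3°C.
Density altitude = 2000 + 120 × (3) = 2360 ft.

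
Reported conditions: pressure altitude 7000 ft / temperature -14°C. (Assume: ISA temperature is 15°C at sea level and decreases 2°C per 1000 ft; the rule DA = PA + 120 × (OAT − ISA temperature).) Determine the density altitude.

5200 ft

ISA temperature at 7000 ft = 15 − 2 × (7000/1000) = 1°C.
ISA deviation = -14 − 1 = -15°C.
Density altitude = 7000 + 120 × (-15) = 7000 + (-1800) = 5200 ft.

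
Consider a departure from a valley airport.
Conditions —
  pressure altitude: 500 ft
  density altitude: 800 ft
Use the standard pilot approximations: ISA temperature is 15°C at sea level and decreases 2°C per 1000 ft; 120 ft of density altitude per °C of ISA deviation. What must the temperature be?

Density altitude − pressure altitude = 800 − 500 = +300 ft.
At 120 ft/°C that is an ISA deviation of 300/120 = +2.5°C.
ISA temperature at 500 ft = 15 − 2 × (500/1000) = 14°C.
OAT = ISA + deviation = 14 + (+2.5) = 16.5°C.

16.5°C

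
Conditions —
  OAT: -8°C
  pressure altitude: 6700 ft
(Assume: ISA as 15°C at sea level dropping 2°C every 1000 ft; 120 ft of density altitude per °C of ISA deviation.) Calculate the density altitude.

ISA temperature at 6700 ft = 15 − 2 × (6700/1000) = 1.6°C.
ISA deviation = -8 − 1.6 = -9.6°C.
Density altitude = 6700 + 120 × (-9.6) = 6700 + (-1152) = 5548 ft.

5548 ft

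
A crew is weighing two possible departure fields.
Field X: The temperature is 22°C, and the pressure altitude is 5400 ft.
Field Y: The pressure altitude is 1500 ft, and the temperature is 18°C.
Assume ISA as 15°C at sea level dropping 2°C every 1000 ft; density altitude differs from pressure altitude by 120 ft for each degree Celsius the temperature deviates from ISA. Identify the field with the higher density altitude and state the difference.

Field X: ISA temp = 4.2°C, deviation +17.8°C, DA = 5400 + 120 × 17.8 = 7536 ft.
Field Y: ISA temp = 12°C, deviation +6°C, DA = 1500 + 120 × 6 = 2220 ft.
Field X is higher by 7536 − 2220 = 5316 ft.

Field X by 5316 ft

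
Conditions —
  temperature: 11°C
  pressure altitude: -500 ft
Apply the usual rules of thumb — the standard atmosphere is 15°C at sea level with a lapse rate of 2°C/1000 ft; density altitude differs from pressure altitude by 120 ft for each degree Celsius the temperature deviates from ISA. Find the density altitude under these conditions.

-1100 ft

ISA temperature at -500 ft = 15 − 2 × (-500/1000) = 16°C.
ISA deviation = 11 − 16 = -5°C.
Density altitude = -500 + 120 × (-5) = -500 + (-600) = -1100 ft.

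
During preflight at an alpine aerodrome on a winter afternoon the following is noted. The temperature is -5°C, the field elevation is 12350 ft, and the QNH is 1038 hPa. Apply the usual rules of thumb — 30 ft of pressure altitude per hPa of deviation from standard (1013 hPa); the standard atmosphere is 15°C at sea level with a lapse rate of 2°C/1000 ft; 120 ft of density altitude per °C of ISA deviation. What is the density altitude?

Pressure altitude = 12350 + (1013 − 1038) × 30 = 12350 + (-750) = 11600 ft.
ISA temperature at 11600 ft = 15 − 2 × (11600/1000) = -8.2°C.
ISA deviation = -5 − (-8.2) = +3.2°C.
Density altitude = 11600 + 120 × (3.2) = 11984 ft.

11984 ft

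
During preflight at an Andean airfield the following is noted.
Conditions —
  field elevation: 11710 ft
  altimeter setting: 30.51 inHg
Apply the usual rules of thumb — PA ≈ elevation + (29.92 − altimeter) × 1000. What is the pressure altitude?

Pressure correction = (29.92 − 30.51) × 1000 = -590 ft.
Pressure altitude = 11710 + (-590) = 11120 ft.

11120 ft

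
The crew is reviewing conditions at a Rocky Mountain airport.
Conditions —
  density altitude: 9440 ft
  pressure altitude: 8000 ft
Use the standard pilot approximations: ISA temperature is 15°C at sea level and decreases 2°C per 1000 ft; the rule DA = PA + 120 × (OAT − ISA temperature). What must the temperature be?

11°C

Density altitude − pressure altitude = 9440 − 8000 = +1440 ft.
At 120 ft/°C that is an ISA deviation of 1440/120 = +12°C.
ISA temperature at 8000 ft = 15 − 2 × (8000/1000) = -1°C.
OAT = ISA + deviation = -1 + (+12) = 11°C.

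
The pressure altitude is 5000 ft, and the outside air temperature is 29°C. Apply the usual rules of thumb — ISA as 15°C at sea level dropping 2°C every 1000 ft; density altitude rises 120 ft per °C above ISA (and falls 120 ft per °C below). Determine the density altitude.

7880 ft

ISA temperature at 5000 ft = 15 − 2 × (5000/1000) = 5°C.
ISA deviation = 29 − 5 = +24°C.
Density altitude = 5000 + 120 × (24) = 5000 + (+2880) = 7880 ft.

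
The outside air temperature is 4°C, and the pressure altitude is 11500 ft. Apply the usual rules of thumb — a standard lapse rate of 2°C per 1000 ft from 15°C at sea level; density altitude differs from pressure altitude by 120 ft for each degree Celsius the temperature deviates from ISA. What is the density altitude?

ISA temperature at 11500 ft = 15 − 2 × (11500/1000) = -8°C.
ISA deviation = 4 − (-8) = +12°C.
Density altitude = 11500 + 120 × (12) = 11500 + (+1440) = 12940 ft.

12940 ft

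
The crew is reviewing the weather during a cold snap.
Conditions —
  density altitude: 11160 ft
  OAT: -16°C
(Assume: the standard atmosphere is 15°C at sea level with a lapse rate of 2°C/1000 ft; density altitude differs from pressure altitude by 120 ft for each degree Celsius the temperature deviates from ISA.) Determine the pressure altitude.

12000 ft

DA = PA + 120 × (OAT − (15 − 2·PA/1000)) = PA + 120·OAT − 1800 + 0.24·PA = 1.24·PA + 120·OAT − 1800.
So 1.24·PA = 11160 − 120 × (-16) + 1800 = 14880.
PA = 14880 / 1.24 = 12000 ft.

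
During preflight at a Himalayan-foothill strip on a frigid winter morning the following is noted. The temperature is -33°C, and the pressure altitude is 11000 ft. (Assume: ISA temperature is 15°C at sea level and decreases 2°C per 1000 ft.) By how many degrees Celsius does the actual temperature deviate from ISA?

ISA-26°C

ISA temperature at 11000 ft = 15 − 2 × (11000/1000) = -7°C.
Deviation = OAT − ISA = -33 − (-7) = -26°C.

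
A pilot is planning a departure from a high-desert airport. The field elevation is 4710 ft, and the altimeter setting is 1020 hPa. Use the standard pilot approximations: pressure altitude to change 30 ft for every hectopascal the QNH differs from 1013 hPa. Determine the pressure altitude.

Pressure correction = (1013 − 1020) × 30 = -210 ft.
Pressure altitude = 4710 + (-210) = 4500 ft.

4500 ft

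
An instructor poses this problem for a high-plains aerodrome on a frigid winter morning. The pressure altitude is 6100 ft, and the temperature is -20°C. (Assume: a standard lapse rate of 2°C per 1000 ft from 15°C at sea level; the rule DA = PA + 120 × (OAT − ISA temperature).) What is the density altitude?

ISA temperature at 6100 ft = 15 − 2 × (6100/1000) = 2.8°C.
ISA deviation = -20 − 2.8 = -22.8°C.
Density altitude = 6100 + 120 × (-22.8) = 6100 + (-2736) = 3364 ft.

3364 ft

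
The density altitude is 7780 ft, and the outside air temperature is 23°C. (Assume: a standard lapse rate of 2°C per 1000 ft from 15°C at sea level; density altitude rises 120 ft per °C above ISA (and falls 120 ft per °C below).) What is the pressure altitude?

DA = PA + 120 × (OAT − (15 − 2·PA/1000)) = PA + 120·OAT − 1800 + 0.24·PA = 1.24·PA + 120·OAT − 1800.
So 1.24·PA = 7780 − 120 × 23 + 1800 = 6820.
PA = 6820 / 1.24 = 5500 ft.

5500 ft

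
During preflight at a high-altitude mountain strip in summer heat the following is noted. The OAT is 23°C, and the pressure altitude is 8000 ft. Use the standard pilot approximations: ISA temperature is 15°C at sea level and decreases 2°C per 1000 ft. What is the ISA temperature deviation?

ISA+24°C

ISA temperature at 8000 ft = 15 − 2 × (8000/1000) = -1°C.
Deviation = OAT − ISA = 23 − (-1) = +24°C.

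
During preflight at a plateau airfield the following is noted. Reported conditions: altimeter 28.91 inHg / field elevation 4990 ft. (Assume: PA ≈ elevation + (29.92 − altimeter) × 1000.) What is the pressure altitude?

6000 ft

Pressure correction = (29.92 − 28.91) × 1000 = +1010 ft.
Pressure altitude = 4990 + (+1010) = 6000 ft.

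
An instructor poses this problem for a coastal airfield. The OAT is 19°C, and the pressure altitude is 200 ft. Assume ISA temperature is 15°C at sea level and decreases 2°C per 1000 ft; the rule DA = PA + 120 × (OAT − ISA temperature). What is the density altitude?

728 ft

ISA temperature at 200 ft = 15 − 2 × (200/1000) = 14.6°C.
ISA deviation = 19 − 14.6 = +4.4°C.
Density altitude = 200 + 120 × (4.4) = 200 + (+528) = 728 ft.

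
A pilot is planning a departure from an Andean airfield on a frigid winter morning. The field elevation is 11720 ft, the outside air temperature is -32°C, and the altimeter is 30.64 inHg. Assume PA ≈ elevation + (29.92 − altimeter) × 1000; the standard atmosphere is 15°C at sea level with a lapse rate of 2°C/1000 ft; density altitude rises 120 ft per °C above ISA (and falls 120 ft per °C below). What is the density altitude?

8000 ft

Pressure altitude = 11720 + (29.92 − 30.64) × 1000 = 11720 + (-720) = 11000 ft.
ISA temperature at 11000 ft = 15 − 2 × (11000/1000) = -7°C.
ISA deviation = -32 − (-7) = -25°C.
Density altitude = 11000 + 120 × (-25) = 8000 ft.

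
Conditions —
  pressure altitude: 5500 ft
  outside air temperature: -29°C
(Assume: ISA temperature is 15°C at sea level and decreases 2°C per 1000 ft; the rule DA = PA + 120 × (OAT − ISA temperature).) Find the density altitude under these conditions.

1540 ft

ISA temperature at 5500 ft = 15 − 2 × (5500/1000) = 4°C.
ISA deviation = -29 − 4 = -33°C.
Density altitude = 5500 + 120 × (-33) = 5500 + (-3960) = 1540 ft.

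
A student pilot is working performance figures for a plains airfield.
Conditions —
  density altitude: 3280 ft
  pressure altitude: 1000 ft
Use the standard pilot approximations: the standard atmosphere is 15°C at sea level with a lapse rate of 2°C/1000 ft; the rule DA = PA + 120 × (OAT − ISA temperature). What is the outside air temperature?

32°C

Density altitude − pressure altitude = 3280 − 1000 = +2280 ft.
At 120 ft/°C that is an ISA deviation of 2280/120 = +19°C.
ISA temperature at 1000 ft = 15 − 2 × (1000/1000) = 13°C.
OAT = ISA + deviation = 13 + (+19) = 32°C.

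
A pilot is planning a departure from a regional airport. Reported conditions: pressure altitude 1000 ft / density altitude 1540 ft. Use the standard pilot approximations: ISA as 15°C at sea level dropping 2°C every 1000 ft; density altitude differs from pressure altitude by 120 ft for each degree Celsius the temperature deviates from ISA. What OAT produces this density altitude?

Density altitude − pressure altitude = 1540 − 1000 = +540 ft.
At 120 ft/°C that is an ISA deviation of 540/120 = +4.5°C.
ISA temperature at 1000 ft = 15 − 2 × (1000/1000) = 13°C.
OAT = ISA + deviation = 13 + (+4.5) = 17.5°C.

17.5°C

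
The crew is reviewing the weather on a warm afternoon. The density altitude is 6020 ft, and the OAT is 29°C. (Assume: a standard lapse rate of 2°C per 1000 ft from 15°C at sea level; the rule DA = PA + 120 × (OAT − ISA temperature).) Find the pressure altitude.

3500 ft

DA = PA + 120 × (OAT − (15 − 2·PA/1000)) = PA + 120·OAT − 1800 + 0.24·PA = 1.24·PA + 120·OAT − 1800.
So 1.24·PA = 6020 − 120 × 29 + 1800 = 4340.
PA = 4340 / 1.24 = 3500 ft.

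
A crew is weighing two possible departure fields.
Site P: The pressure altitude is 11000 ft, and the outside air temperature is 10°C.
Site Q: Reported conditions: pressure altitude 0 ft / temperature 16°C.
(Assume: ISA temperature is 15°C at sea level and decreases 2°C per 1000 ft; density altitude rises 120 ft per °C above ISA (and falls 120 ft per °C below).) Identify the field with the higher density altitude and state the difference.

Site P: ISA temp = -7°C, deviation +17°C, DA = 11000 + 120 × 17 = 13040 ft.
Site Q: ISA temp = 15°C, deviation +1°C, DA = 0 + 120 × 1 = 120 ft.
Site P is higher by 13040 − 120 = 12920 ft.

Site P by 12920 ft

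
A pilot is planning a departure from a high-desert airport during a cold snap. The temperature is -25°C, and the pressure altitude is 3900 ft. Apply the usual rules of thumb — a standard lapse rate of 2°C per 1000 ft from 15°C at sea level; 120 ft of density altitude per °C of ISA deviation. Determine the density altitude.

36 ft

ISA temperature at 3900 ft = 15 − 2 × (3900/1000) = 7.2°C.
ISA deviation = -25 − 7.2 = -32.2°C.
Density altitude = 3900 + 120 × (-32.2) = 3900 + (-3864) = 36 ft.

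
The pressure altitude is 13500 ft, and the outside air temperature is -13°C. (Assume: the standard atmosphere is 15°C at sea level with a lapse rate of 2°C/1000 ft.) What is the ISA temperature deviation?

ISA-1°C

ISA temperature at 13500 ft = 15 − 2 × (13500/1000) = -12°C.
Deviation = OAT − ISA = -13 − (-12) = -1°C.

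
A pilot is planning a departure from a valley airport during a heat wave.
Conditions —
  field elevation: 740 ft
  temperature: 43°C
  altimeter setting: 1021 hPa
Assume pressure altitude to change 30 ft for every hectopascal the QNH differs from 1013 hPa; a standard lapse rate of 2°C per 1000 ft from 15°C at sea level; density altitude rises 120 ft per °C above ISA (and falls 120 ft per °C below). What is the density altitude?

3980 ft

Pressure altitude = 740 + (1013 − 1021) × 30 = 740 + (-240) = 500 ft.
ISA temperature at 500 ft = 15 − 2 × (500/1000) = 14°C.
ISA deviation = 43 − 14 = +29°C.
Density altitude = 500 + 120 × (29) = 3980 ft.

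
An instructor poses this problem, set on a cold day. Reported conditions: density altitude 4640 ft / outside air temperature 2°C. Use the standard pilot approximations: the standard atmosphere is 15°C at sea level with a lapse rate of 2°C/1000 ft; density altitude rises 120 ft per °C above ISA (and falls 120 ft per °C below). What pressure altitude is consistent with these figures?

5000 ft

DA = PA + 120 × (OAT − (15 − 2·PA/1000)) = PA + 120·OAT − 1800 + 0.24·PA = 1.24·PA + 120·OAT − 1800.
So 1.24·PA = 4640 − 120 × 2 + 1800 = 6200.
PA = 6200 / 1.24 = 5000 ft.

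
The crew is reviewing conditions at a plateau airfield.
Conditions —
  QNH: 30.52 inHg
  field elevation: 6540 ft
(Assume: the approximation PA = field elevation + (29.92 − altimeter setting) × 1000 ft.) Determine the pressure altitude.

5940 ft

Pressure correction = (29.92 − 30.52) × 1000 = -600 ft.
Pressure altitude = 6540 + (-600) = 5940 ft.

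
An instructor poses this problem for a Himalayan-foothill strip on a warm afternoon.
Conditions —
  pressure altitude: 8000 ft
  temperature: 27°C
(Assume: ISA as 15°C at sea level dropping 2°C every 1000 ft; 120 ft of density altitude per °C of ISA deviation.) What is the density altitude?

11360 ft

ISA temperature at 8000 ft = 15 − 2 × (8000/1000) = -1°C.
ISA deviation = 27 − (-1) = +28°C.
Density altitude = 8000 + 120 × (28) = 8000 + (+3360) = 11360 ft.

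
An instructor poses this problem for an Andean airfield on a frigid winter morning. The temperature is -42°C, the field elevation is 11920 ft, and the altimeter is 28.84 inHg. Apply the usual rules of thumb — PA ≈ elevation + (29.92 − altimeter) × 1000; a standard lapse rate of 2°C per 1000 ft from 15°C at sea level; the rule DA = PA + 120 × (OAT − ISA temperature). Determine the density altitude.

Pressure altitude = 11920 + (29.92 − 28.84) × 1000 = 11920 + (+1080) = 13000 ft.
ISA temperature at 13000 ft = 15 − 2 × (13000/1000) = -11°C.
ISA deviation = -42 − (-11) = -31°C.
Density altitude = 13000 + 120 × (-31) = 9280 ft.

9280 ft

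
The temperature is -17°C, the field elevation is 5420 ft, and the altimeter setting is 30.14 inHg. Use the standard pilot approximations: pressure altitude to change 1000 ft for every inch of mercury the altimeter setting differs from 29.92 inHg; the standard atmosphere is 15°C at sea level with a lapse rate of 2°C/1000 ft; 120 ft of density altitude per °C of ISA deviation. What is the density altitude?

2608 ft

Pressure altitude = 5420 + (29.92 − 30.14) × 1000 = 5420 + (-220) = 5200 ft.
ISA temperature at 5200 ft = 15 − 2 × (5200/1000) = 4.6°C.
ISA deviation = -17 − 4.6 = -21.6°C.
Density altitude = 5200 + 120 × (-21.6) = 2608 ft.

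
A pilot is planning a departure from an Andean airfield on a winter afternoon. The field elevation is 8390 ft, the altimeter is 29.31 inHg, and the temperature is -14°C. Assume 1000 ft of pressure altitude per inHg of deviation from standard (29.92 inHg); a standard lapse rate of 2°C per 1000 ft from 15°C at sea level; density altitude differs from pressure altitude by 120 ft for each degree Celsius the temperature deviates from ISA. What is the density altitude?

Pressure altitude = 8390 + (29.92 − 29.31) × 1000 = 8390 + (+610) = 9000 ft.
ISA temperature at 9000 ft = 15 − 2 × (9000/1000) = -3°C.
ISA deviation = -14 − (-3) = -11°C.
Density altitude = 9000 + 120 × (-11) = 7680 ft.

7680 ft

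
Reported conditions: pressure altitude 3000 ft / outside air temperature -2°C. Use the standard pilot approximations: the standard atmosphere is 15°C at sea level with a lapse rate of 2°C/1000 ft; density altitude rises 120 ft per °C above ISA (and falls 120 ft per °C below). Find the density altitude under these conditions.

1680 ft

ISA temperature at 3000 ft = 15 − 2 × (3000/1000) = 9°C.
ISA deviation = -2 − 9 = -11°C.
Density altitude = 3000 + 120 × (-11) = 3000 + (-1320) = 1680 ft.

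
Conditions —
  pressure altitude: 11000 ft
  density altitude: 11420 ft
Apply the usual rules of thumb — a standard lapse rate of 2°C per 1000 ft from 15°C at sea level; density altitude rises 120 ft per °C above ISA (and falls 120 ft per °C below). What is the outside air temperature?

-3.5°C

Density altitude − pressure altitude = 11420 − 11000 = +420 ft.
At 120 ft/°C that is an ISA deviation of 420/120 = +3.5°C.
ISA temperature at 11000 ft = 15 − 2 × (11000/1000) = -7°C.
OAT = ISA + deviation = -7 + (+3.5) = -3.5°C.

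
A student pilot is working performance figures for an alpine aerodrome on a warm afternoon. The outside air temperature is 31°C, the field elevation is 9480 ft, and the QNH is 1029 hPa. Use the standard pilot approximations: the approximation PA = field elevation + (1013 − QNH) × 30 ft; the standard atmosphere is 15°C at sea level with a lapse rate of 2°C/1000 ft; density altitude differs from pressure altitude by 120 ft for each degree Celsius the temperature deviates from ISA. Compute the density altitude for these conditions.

13080 ft

Pressure altitude = 9480 + (1013 − 1029) × 30 = 9480 + (-480) = 9000 ft.
ISA temperature at 9000 ft = 15 − 2 × (9000/1000) = -3°C.
ISA deviation = 31 − (-3) = +34°C.
Density altitude = 9000 + 120 × (34) = 13080 ft.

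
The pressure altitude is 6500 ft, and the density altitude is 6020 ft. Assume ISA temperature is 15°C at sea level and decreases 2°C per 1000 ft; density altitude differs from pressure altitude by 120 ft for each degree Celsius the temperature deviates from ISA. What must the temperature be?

Density altitude − pressure altitude = 6020 − 6500 = -480 ft.
At 120 ft/°C that is an ISA deviation of -480/120 = -4°C.
ISA temperature at 6500 ft = 15 − 2 × (6500/1000) = 2°C.
OAT = ISA + deviation = 2 + (-4) = -2°C.

-2°C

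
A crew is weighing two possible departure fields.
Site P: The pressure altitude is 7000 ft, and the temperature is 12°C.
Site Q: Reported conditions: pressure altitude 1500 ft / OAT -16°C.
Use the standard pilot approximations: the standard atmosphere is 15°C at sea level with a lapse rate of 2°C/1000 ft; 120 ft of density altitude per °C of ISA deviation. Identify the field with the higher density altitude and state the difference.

Site P: ISA temp = 1°C, deviation +11°C, DA = 7000 + 120 × 11 = 8320 ft.
Site Q: ISA temp = 12°C, deviation -28°C, DA = 1500 + 120 × (-28) = -1860 ft.
Site P is higher by 8320 − (-1860) = 10180 ft.

Site P by 10180 ft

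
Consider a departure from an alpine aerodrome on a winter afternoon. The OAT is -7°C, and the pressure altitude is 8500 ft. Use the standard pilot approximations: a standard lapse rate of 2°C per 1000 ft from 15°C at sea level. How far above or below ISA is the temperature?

ISA temperature at 8500 ft = 15 − 2 × (8500/1000) = -2°C.
Deviation = OAT − ISA = -7 − (-2) = -5°C.

ISA-5°C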